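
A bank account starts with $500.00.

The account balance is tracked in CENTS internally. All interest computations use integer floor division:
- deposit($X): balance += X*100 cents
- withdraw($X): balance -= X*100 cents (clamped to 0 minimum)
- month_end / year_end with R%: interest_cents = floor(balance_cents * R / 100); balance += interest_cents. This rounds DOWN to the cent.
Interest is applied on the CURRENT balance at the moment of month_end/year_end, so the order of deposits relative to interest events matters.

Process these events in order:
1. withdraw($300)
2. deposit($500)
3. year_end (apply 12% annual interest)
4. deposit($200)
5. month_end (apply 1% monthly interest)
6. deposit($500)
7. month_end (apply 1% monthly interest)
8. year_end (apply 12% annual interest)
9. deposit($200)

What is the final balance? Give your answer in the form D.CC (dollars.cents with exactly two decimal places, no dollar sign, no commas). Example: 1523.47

After 1 (withdraw($300)): balance=$200.00 total_interest=$0.00
After 2 (deposit($500)): balance=$700.00 total_interest=$0.00
After 3 (year_end (apply 12% annual interest)): balance=$784.00 total_interest=$84.00
After 4 (deposit($200)): balance=$984.00 total_interest=$84.00
After 5 (month_end (apply 1% monthly interest)): balance=$993.84 total_interest=$93.84
After 6 (deposit($500)): balance=$1493.84 total_interest=$93.84
After 7 (month_end (apply 1% monthly interest)): balance=$1508.77 total_interest=$108.77
After 8 (year_end (apply 12% annual interest)): balance=$1689.82 total_interest=$289.82
After 9 (deposit($200)): balance=$1889.82 total_interest=$289.82

Answer: 1889.82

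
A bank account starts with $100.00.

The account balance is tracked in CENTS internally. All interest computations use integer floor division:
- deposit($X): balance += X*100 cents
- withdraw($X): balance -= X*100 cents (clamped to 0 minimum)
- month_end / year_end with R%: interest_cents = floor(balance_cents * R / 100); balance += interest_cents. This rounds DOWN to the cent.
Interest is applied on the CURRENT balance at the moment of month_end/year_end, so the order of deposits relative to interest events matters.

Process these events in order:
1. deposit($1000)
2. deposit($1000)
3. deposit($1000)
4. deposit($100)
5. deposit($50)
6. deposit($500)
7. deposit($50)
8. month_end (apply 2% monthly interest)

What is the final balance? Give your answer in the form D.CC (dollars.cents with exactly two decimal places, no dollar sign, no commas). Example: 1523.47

After 1 (deposit($1000)): balance=$1100.00 total_interest=$0.00
After 2 (deposit($1000)): balance=$2100.00 total_interest=$0.00
After 3 (deposit($1000)): balance=$3100.00 total_interest=$0.00
After 4 (deposit($100)): balance=$3200.00 total_interest=$0.00
After 5 (deposit($50)): balance=$3250.00 total_interest=$0.00
After 6 (deposit($500)): balance=$3750.00 total_interest=$0.00
After 7 (deposit($50)): balance=$3800.00 total_interest=$0.00
After 8 (month_end (apply 2% monthly interest)): balance=$3876.00 total_interest=$76.00

Answer: 3876.00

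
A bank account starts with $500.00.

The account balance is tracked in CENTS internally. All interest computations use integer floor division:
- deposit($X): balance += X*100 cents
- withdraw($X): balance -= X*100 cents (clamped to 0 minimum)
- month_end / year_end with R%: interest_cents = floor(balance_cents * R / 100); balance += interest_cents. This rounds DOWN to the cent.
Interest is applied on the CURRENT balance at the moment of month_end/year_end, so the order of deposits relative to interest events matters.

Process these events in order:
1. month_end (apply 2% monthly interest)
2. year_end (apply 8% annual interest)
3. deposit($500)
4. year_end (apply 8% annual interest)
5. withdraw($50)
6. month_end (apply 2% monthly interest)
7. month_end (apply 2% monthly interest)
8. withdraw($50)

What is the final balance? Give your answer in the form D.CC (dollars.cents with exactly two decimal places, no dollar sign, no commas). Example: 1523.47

After 1 (month_end (apply 2% monthly interest)): balance=$510.00 total_interest=$10.00
After 2 (year_end (apply 8% annual interest)): balance=$550.80 total_interest=$50.80
After 3 (deposit($500)): balance=$1050.80 total_interest=$50.80
After 4 (year_end (apply 8% annual interest)): balance=$1134.86 total_interest=$134.86
After 5 (withdraw($50)): balance=$1084.86 total_interest=$134.86
After 6 (month_end (apply 2% monthly interest)): balance=$1106.55 total_interest=$156.55
After 7 (month_end (apply 2% monthly interest)): balance=$1128.68 total_interest=$178.68
After 8 (withdraw($50)): balance=$1078.68 total_interest=$178.68

Answer: 1078.68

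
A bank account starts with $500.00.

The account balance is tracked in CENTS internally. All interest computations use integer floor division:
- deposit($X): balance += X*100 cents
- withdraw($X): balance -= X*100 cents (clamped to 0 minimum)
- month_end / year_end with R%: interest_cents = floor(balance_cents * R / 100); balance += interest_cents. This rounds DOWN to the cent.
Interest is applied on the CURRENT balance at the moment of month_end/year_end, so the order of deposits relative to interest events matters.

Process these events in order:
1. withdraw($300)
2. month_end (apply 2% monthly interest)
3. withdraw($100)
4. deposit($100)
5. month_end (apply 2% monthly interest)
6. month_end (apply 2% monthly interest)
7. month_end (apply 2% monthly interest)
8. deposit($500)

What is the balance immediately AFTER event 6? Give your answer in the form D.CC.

Answer: 212.24

Derivation:
After 1 (withdraw($300)): balance=$200.00 total_interest=$0.00
After 2 (month_end (apply 2% monthly interest)): balance=$204.00 total_interest=$4.00
After 3 (withdraw($100)): balance=$104.00 total_interest=$4.00
After 4 (deposit($100)): balance=$204.00 total_interest=$4.00
After 5 (month_end (apply 2% monthly interest)): balance=$208.08 total_interest=$8.08
After 6 (month_end (apply 2% monthly interest)): balance=$212.24 total_interest=$12.24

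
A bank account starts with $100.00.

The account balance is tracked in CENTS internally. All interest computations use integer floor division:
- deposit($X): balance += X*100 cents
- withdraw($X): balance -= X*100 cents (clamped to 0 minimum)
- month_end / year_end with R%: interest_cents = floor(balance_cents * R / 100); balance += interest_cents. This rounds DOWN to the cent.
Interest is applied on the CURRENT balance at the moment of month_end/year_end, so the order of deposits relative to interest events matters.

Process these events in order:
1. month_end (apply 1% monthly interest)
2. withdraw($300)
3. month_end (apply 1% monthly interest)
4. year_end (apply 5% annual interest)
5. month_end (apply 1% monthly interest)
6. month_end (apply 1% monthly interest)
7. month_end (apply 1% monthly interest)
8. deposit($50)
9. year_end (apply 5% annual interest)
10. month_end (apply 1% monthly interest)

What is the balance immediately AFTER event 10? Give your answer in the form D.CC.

Answer: 53.02

Derivation:
After 1 (month_end (apply 1% monthly interest)): balance=$101.00 total_interest=$1.00
After 2 (withdraw($300)): balance=$0.00 total_interest=$1.00
After 3 (month_end (apply 1% monthly interest)): balance=$0.00 total_interest=$1.00
After 4 (year_end (apply 5% annual interest)): balance=$0.00 total_interest=$1.00
After 5 (month_end (apply 1% monthly interest)): balance=$0.00 total_interest=$1.00
After 6 (month_end (apply 1% monthly interest)): balance=$0.00 total_interest=$1.00
After 7 (month_end (apply 1% monthly interest)): balance=$0.00 total_interest=$1.00
After 8 (deposit($50)): balance=$50.00 total_interest=$1.00
After 9 (year_end (apply 5% annual interest)): balance=$52.50 total_interest=$3.50
After 10 (month_end (apply 1% monthly interest)): balance=$53.02 total_interest=$4.02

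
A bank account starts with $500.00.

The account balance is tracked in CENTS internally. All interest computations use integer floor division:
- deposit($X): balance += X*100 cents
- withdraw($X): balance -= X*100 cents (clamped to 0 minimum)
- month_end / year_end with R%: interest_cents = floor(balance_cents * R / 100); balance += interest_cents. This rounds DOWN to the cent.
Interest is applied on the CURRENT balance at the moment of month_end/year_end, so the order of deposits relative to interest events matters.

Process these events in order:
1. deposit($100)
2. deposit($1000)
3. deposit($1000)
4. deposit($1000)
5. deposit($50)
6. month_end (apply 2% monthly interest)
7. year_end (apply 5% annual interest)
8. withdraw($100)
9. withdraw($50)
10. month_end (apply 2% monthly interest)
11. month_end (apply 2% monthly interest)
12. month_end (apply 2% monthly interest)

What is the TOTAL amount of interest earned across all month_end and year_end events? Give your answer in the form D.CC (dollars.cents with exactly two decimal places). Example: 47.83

After 1 (deposit($100)): balance=$600.00 total_interest=$0.00
After 2 (deposit($1000)): balance=$1600.00 total_interest=$0.00
After 3 (deposit($1000)): balance=$2600.00 total_interest=$0.00
After 4 (deposit($1000)): balance=$3600.00 total_interest=$0.00
After 5 (deposit($50)): balance=$3650.00 total_interest=$0.00
After 6 (month_end (apply 2% monthly interest)): balance=$3723.00 total_interest=$73.00
After 7 (year_end (apply 5% annual interest)): balance=$3909.15 total_interest=$259.15
After 8 (withdraw($100)): balance=$3809.15 total_interest=$259.15
After 9 (withdraw($50)): balance=$3759.15 total_interest=$259.15
After 10 (month_end (apply 2% monthly interest)): balance=$3834.33 total_interest=$334.33
After 11 (month_end (apply 2% monthly interest)): balance=$3911.01 total_interest=$411.01
After 12 (month_end (apply 2% monthly interest)): balance=$3989.23 total_interest=$489.23

Answer: 489.23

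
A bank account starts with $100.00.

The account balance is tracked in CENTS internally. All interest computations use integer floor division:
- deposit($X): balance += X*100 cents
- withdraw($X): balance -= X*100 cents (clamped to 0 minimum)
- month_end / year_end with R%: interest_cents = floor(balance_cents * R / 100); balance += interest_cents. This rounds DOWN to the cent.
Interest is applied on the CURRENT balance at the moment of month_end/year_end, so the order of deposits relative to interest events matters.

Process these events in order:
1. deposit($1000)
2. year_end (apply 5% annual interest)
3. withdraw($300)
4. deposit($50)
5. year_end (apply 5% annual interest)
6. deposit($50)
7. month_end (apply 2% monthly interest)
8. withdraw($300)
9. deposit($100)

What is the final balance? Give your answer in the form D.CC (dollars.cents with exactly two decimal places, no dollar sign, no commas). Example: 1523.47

Answer: 820.25

Derivation:
After 1 (deposit($1000)): balance=$1100.00 total_interest=$0.00
After 2 (year_end (apply 5% annual interest)): balance=$1155.00 total_interest=$55.00
After 3 (withdraw($300)): balance=$855.00 total_interest=$55.00
After 4 (deposit($50)): balance=$905.00 total_interest=$55.00
After 5 (year_end (apply 5% annual interest)): balance=$950.25 total_interest=$100.25
After 6 (deposit($50)): balance=$1000.25 total_interest=$100.25
After 7 (month_end (apply 2% monthly interest)): balance=$1020.25 total_interest=$120.25
After 8 (withdraw($300)): balance=$720.25 total_interest=$120.25
After 9 (deposit($100)): balance=$820.25 total_interest=$120.25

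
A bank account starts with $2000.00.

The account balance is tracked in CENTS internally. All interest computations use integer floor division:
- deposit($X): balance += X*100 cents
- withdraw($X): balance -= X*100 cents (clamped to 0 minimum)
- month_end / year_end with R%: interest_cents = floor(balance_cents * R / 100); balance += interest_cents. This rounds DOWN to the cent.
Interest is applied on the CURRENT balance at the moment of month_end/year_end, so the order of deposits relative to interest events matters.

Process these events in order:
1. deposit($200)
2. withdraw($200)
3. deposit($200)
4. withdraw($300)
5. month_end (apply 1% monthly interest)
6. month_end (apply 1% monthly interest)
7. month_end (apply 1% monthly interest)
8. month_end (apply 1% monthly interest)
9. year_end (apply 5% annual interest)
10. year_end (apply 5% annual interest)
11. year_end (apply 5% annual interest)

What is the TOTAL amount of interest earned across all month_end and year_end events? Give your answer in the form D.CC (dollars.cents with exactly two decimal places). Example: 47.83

After 1 (deposit($200)): balance=$2200.00 total_interest=$0.00
After 2 (withdraw($200)): balance=$2000.00 total_interest=$0.00
After 3 (deposit($200)): balance=$2200.00 total_interest=$0.00
After 4 (withdraw($300)): balance=$1900.00 total_interest=$0.00
After 5 (month_end (apply 1% monthly interest)): balance=$1919.00 total_interest=$19.00
After 6 (month_end (apply 1% monthly interest)): balance=$1938.19 total_interest=$38.19
After 7 (month_end (apply 1% monthly interest)): balance=$1957.57 total_interest=$57.57
After 8 (month_end (apply 1% monthly interest)): balance=$1977.14 total_interest=$77.14
After 9 (year_end (apply 5% annual interest)): balance=$2075.99 total_interest=$175.99
After 10 (year_end (apply 5% annual interest)): balance=$2179.78 total_interest=$279.78
After 11 (year_end (apply 5% annual interest)): balance=$2288.76 total_interest=$388.76

Answer: 388.76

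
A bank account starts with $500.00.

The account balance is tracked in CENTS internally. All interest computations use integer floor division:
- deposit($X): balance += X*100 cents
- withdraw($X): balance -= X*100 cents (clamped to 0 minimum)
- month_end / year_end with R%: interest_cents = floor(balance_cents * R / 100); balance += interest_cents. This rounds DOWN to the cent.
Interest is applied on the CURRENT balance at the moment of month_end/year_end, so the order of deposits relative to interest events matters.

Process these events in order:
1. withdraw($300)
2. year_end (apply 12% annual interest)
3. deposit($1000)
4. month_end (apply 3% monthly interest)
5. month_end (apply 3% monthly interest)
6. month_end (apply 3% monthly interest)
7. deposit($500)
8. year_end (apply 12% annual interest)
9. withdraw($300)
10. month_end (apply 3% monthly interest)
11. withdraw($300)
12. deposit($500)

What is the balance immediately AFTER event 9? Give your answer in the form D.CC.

Answer: 1757.98

Derivation:
After 1 (withdraw($300)): balance=$200.00 total_interest=$0.00
After 2 (year_end (apply 12% annual interest)): balance=$224.00 total_interest=$24.00
After 3 (deposit($1000)): balance=$1224.00 total_interest=$24.00
After 4 (month_end (apply 3% monthly interest)): balance=$1260.72 total_interest=$60.72
After 5 (month_end (apply 3% monthly interest)): balance=$1298.54 total_interest=$98.54
After 6 (month_end (apply 3% monthly interest)): balance=$1337.49 total_interest=$137.49
After 7 (deposit($500)): balance=$1837.49 total_interest=$137.49
After 8 (year_end (apply 12% annual interest)): balance=$2057.98 total_interest=$357.98
After 9 (withdraw($300)): balance=$1757.98 total_interest=$357.98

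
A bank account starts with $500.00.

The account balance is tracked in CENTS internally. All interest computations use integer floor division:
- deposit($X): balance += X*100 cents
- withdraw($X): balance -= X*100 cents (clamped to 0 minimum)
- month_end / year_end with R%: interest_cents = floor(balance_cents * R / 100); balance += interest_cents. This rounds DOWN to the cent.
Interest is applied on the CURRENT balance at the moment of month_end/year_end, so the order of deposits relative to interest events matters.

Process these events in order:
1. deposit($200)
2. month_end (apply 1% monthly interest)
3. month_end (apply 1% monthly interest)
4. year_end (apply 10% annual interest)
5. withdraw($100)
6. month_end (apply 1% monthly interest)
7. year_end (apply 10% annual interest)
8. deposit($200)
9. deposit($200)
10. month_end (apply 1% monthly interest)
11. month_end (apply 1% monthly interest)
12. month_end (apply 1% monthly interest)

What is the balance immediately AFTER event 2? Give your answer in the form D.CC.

Answer: 707.00

Derivation:
After 1 (deposit($200)): balance=$700.00 total_interest=$0.00
After 2 (month_end (apply 1% monthly interest)): balance=$707.00 total_interest=$7.00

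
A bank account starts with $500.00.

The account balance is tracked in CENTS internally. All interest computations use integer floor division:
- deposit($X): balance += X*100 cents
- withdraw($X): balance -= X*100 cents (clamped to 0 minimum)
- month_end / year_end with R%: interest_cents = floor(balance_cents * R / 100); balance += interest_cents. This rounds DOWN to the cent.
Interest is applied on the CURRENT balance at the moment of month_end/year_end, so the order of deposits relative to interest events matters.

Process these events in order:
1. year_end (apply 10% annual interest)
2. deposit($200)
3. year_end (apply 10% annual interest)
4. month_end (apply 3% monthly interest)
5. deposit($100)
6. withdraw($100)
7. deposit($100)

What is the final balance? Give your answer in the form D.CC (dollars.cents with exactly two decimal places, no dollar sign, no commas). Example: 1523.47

After 1 (year_end (apply 10% annual interest)): balance=$550.00 total_interest=$50.00
After 2 (deposit($200)): balance=$750.00 total_interest=$50.00
After 3 (year_end (apply 10% annual interest)): balance=$825.00 total_interest=$125.00
After 4 (month_end (apply 3% monthly interest)): balance=$849.75 total_interest=$149.75
After 5 (deposit($100)): balance=$949.75 total_interest=$149.75
After 6 (withdraw($100)): balance=$849.75 total_interest=$149.75
After 7 (deposit($100)): balance=$949.75 total_interest=$149.75

Answer: 949.75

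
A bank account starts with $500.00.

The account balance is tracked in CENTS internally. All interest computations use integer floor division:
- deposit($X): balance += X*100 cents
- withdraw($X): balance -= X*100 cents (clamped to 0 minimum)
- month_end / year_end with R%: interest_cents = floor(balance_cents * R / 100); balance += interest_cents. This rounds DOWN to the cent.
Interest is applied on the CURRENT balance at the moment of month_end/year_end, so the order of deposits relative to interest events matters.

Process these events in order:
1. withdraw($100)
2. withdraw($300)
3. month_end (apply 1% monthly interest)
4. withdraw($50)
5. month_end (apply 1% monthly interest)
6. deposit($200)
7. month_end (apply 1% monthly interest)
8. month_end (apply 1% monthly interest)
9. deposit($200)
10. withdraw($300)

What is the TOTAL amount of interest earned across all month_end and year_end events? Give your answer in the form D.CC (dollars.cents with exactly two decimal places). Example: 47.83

After 1 (withdraw($100)): balance=$400.00 total_interest=$0.00
After 2 (withdraw($300)): balance=$100.00 total_interest=$0.00
After 3 (month_end (apply 1% monthly interest)): balance=$101.00 total_interest=$1.00
After 4 (withdraw($50)): balance=$51.00 total_interest=$1.00
After 5 (month_end (apply 1% monthly interest)): balance=$51.51 total_interest=$1.51
After 6 (deposit($200)): balance=$251.51 total_interest=$1.51
After 7 (month_end (apply 1% monthly interest)): balance=$254.02 total_interest=$4.02
After 8 (month_end (apply 1% monthly interest)): balance=$256.56 total_interest=$6.56
After 9 (deposit($200)): balance=$456.56 total_interest=$6.56
After 10 (withdraw($300)): balance=$156.56 total_interest=$6.56

Answer: 6.56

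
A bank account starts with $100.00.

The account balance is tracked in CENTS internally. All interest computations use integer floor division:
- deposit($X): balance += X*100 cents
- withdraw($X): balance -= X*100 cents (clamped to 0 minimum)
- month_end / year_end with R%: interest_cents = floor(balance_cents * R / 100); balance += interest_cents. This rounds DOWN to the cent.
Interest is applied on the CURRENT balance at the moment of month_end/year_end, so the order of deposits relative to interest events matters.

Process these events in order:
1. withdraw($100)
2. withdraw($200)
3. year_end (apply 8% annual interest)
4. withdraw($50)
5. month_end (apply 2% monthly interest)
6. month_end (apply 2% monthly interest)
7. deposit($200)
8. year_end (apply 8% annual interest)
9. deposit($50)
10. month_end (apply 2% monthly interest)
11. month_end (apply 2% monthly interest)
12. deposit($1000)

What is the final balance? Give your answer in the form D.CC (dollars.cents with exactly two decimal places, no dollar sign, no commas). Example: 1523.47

After 1 (withdraw($100)): balance=$0.00 total_interest=$0.00
After 2 (withdraw($200)): balance=$0.00 total_interest=$0.00
After 3 (year_end (apply 8% annual interest)): balance=$0.00 total_interest=$0.00
After 4 (withdraw($50)): balance=$0.00 total_interest=$0.00
After 5 (month_end (apply 2% monthly interest)): balance=$0.00 total_interest=$0.00
After 6 (month_end (apply 2% monthly interest)): balance=$0.00 total_interest=$0.00
After 7 (deposit($200)): balance=$200.00 total_interest=$0.00
After 8 (year_end (apply 8% annual interest)): balance=$216.00 total_interest=$16.00
After 9 (deposit($50)): balance=$266.00 total_interest=$16.00
After 10 (month_end (apply 2% monthly interest)): balance=$271.32 total_interest=$21.32
After 11 (month_end (apply 2% monthly interest)): balance=$276.74 total_interest=$26.74
After 12 (deposit($1000)): balance=$1276.74 total_interest=$26.74

Answer: 1276.74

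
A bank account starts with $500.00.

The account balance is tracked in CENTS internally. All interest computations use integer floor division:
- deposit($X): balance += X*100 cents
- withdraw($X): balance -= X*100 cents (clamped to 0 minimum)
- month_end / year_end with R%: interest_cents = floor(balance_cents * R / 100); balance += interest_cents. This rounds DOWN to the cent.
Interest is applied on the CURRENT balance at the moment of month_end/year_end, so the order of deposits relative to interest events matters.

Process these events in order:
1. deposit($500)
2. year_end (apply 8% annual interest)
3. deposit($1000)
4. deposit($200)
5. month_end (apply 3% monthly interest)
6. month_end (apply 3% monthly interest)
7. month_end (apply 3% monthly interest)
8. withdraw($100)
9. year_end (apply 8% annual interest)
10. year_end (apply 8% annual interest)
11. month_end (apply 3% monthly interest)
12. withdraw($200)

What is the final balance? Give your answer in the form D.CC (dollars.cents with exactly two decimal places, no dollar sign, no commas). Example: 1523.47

Answer: 2673.00

Derivation:
After 1 (deposit($500)): balance=$1000.00 total_interest=$0.00
After 2 (year_end (apply 8% annual interest)): balance=$1080.00 total_interest=$80.00
After 3 (deposit($1000)): balance=$2080.00 total_interest=$80.00
After 4 (deposit($200)): balance=$2280.00 total_interest=$80.00
After 5 (month_end (apply 3% monthly interest)): balance=$2348.40 total_interest=$148.40
After 6 (month_end (apply 3% monthly interest)): balance=$2418.85 total_interest=$218.85
After 7 (month_end (apply 3% monthly interest)): balance=$2491.41 total_interest=$291.41
After 8 (withdraw($100)): balance=$2391.41 total_interest=$291.41
After 9 (year_end (apply 8% annual interest)): balance=$2582.72 total_interest=$482.72
After 10 (year_end (apply 8% annual interest)): balance=$2789.33 total_interest=$689.33
After 11 (month_end (apply 3% monthly interest)): balance=$2873.00 total_interest=$773.00
After 12 (withdraw($200)): balance=$2673.00 total_interest=$773.00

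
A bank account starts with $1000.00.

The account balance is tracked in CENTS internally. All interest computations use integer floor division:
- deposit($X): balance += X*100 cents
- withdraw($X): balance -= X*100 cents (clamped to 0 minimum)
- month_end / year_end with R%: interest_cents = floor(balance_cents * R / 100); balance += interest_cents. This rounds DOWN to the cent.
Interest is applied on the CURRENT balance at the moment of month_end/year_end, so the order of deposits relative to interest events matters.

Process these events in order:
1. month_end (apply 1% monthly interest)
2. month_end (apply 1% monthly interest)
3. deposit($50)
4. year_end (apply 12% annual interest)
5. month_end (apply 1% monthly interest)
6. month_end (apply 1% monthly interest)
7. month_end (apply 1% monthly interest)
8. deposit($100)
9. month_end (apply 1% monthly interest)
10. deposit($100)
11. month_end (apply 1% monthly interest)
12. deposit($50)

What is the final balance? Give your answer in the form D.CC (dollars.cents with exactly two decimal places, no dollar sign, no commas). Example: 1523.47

Answer: 1512.63

Derivation:
After 1 (month_end (apply 1% monthly interest)): balance=$1010.00 total_interest=$10.00
After 2 (month_end (apply 1% monthly interest)): balance=$1020.10 total_interest=$20.10
After 3 (deposit($50)): balance=$1070.10 total_interest=$20.10
After 4 (year_end (apply 12% annual interest)): balance=$1198.51 total_interest=$148.51
After 5 (month_end (apply 1% monthly interest)): balance=$1210.49 total_interest=$160.49
After 6 (month_end (apply 1% monthly interest)): balance=$1222.59 total_interest=$172.59
After 7 (month_end (apply 1% monthly interest)): balance=$1234.81 total_interest=$184.81
After 8 (deposit($100)): balance=$1334.81 total_interest=$184.81
After 9 (month_end (apply 1% monthly interest)): balance=$1348.15 total_interest=$198.15
After 10 (deposit($100)): balance=$1448.15 total_interest=$198.15
After 11 (month_end (apply 1% monthly interest)): balance=$1462.63 total_interest=$212.63
After 12 (deposit($50)): balance=$1512.63 total_interest=$212.63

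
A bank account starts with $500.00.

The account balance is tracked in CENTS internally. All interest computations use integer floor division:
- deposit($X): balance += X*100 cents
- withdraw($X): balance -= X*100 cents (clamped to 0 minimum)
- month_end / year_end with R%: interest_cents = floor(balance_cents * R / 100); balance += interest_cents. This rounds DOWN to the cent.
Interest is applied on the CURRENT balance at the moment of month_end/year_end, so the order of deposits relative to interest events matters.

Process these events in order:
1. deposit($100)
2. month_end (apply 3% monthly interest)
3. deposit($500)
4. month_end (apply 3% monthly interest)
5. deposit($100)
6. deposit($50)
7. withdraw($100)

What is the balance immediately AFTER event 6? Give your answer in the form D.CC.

Answer: 1301.54

Derivation:
After 1 (deposit($100)): balance=$600.00 total_interest=$0.00
After 2 (month_end (apply 3% monthly interest)): balance=$618.00 total_interest=$18.00
After 3 (deposit($500)): balance=$1118.00 total_interest=$18.00
After 4 (month_end (apply 3% monthly interest)): balance=$1151.54 total_interest=$51.54
After 5 (deposit($100)): balance=$1251.54 total_interest=$51.54
After 6 (deposit($50)): balance=$1301.54 total_interest=$51.54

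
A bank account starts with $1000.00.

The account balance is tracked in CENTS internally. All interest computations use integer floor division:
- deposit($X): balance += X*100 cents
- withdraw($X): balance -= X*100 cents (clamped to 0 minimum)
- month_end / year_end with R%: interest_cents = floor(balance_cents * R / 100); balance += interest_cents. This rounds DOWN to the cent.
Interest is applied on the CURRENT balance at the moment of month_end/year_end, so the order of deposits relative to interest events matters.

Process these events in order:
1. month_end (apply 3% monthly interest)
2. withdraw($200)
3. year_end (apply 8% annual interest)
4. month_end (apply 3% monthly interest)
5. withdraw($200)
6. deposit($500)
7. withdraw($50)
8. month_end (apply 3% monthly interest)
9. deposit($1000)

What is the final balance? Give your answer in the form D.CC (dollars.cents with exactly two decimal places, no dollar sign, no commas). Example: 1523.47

Answer: 2208.48

Derivation:
After 1 (month_end (apply 3% monthly interest)): balance=$1030.00 total_interest=$30.00
After 2 (withdraw($200)): balance=$830.00 total_interest=$30.00
After 3 (year_end (apply 8% annual interest)): balance=$896.40 total_interest=$96.40
After 4 (month_end (apply 3% monthly interest)): balance=$923.29 total_interest=$123.29
After 5 (withdraw($200)): balance=$723.29 total_interest=$123.29
After 6 (deposit($500)): balance=$1223.29 total_interest=$123.29
After 7 (withdraw($50)): balance=$1173.29 total_interest=$123.29
After 8 (month_end (apply 3% monthly interest)): balance=$1208.48 total_interest=$158.48
After 9 (deposit($1000)): balance=$2208.48 total_interest=$158.48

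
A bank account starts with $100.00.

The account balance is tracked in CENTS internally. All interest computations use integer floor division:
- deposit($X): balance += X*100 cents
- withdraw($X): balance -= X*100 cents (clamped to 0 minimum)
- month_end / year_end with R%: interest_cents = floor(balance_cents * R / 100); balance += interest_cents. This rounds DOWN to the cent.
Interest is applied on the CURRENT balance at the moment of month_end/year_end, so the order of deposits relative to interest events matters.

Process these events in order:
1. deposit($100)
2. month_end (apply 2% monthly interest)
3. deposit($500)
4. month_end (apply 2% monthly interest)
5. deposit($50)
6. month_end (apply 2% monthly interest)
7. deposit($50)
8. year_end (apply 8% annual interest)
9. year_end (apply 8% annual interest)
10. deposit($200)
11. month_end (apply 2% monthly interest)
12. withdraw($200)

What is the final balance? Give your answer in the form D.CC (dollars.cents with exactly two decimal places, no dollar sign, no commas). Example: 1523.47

After 1 (deposit($100)): balance=$200.00 total_interest=$0.00
After 2 (month_end (apply 2% monthly interest)): balance=$204.00 total_interest=$4.00
After 3 (deposit($500)): balance=$704.00 total_interest=$4.00
After 4 (month_end (apply 2% monthly interest)): balance=$718.08 total_interest=$18.08
After 5 (deposit($50)): balance=$768.08 total_interest=$18.08
After 6 (month_end (apply 2% monthly interest)): balance=$783.44 total_interest=$33.44
After 7 (deposit($50)): balance=$833.44 total_interest=$33.44
After 8 (year_end (apply 8% annual interest)): balance=$900.11 total_interest=$100.11
After 9 (year_end (apply 8% annual interest)): balance=$972.11 total_interest=$172.11
After 10 (deposit($200)): balance=$1172.11 total_interest=$172.11
After 11 (month_end (apply 2% monthly interest)): balance=$1195.55 total_interest=$195.55
After 12 (withdraw($200)): balance=$995.55 total_interest=$195.55

Answer: 995.55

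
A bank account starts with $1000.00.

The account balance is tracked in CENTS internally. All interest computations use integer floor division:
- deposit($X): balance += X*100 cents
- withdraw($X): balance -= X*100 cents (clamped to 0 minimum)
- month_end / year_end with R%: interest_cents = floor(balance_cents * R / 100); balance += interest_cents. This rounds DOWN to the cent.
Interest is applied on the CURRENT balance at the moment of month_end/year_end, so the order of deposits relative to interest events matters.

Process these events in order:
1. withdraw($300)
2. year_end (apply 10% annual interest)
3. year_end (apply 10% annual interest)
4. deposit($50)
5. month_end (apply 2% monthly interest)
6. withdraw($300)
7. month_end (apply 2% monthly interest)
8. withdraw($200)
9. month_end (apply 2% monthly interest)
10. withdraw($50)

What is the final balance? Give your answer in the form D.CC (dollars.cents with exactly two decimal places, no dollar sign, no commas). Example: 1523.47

Answer: 385.77

Derivation:
After 1 (withdraw($300)): balance=$700.00 total_interest=$0.00
After 2 (year_end (apply 10% annual interest)): balance=$770.00 total_interest=$70.00
After 3 (year_end (apply 10% annual interest)): balance=$847.00 total_interest=$147.00
After 4 (deposit($50)): balance=$897.00 total_interest=$147.00
After 5 (month_end (apply 2% monthly interest)): balance=$914.94 total_interest=$164.94
After 6 (withdraw($300)): balance=$614.94 total_interest=$164.94
After 7 (month_end (apply 2% monthly interest)): balance=$627.23 total_interest=$177.23
After 8 (withdraw($200)): balance=$427.23 total_interest=$177.23
After 9 (month_end (apply 2% monthly interest)): balance=$435.77 total_interest=$185.77
After 10 (withdraw($50)): balance=$385.77 total_interest=$185.77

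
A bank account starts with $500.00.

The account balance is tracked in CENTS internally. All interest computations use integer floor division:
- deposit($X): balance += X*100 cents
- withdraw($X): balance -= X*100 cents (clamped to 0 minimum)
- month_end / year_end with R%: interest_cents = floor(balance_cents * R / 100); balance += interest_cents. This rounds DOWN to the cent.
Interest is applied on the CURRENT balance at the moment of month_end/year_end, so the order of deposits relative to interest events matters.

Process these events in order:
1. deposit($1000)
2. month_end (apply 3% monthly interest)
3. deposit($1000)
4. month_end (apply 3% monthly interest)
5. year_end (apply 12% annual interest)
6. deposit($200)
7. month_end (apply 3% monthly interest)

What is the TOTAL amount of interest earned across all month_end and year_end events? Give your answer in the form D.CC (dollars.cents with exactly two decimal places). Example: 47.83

Answer: 529.98

Derivation:
After 1 (deposit($1000)): balance=$1500.00 total_interest=$0.00
After 2 (month_end (apply 3% monthly interest)): balance=$1545.00 total_interest=$45.00
After 3 (deposit($1000)): balance=$2545.00 total_interest=$45.00
After 4 (month_end (apply 3% monthly interest)): balance=$2621.35 total_interest=$121.35
After 5 (year_end (apply 12% annual interest)): balance=$2935.91 total_interest=$435.91
After 6 (deposit($200)): balance=$3135.91 total_interest=$435.91
After 7 (month_end (apply 3% monthly interest)): balance=$3229.98 total_interest=$529.98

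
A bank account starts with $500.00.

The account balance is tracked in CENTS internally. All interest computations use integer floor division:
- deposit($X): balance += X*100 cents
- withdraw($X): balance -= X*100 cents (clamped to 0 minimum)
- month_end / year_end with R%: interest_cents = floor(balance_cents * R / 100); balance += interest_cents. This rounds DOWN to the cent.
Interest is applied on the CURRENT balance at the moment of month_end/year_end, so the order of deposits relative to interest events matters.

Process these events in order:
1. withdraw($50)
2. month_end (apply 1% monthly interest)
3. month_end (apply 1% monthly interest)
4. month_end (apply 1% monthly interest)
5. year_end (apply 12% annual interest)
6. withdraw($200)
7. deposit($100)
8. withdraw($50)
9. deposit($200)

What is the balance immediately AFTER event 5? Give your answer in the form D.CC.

Answer: 519.26

Derivation:
After 1 (withdraw($50)): balance=$450.00 total_interest=$0.00
After 2 (month_end (apply 1% monthly interest)): balance=$454.50 total_interest=$4.50
After 3 (month_end (apply 1% monthly interest)): balance=$459.04 total_interest=$9.04
After 4 (month_end (apply 1% monthly interest)): balance=$463.63 total_interest=$13.63
After 5 (year_end (apply 12% annual interest)): balance=$519.26 total_interest=$69.26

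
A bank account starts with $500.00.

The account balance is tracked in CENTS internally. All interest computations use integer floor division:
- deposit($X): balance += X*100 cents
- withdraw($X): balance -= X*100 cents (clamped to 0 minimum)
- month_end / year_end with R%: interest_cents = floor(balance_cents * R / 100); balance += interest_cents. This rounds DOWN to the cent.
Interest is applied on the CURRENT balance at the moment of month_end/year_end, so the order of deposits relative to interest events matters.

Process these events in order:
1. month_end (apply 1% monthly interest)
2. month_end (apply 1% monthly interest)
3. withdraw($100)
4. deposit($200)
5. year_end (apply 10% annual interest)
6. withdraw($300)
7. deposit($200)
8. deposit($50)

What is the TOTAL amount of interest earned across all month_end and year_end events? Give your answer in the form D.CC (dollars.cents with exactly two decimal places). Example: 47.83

Answer: 71.05

Derivation:
After 1 (month_end (apply 1% monthly interest)): balance=$505.00 total_interest=$5.00
After 2 (month_end (apply 1% monthly interest)): balance=$510.05 total_interest=$10.05
After 3 (withdraw($100)): balance=$410.05 total_interest=$10.05
After 4 (deposit($200)): balance=$610.05 total_interest=$10.05
After 5 (year_end (apply 10% annual interest)): balance=$671.05 total_interest=$71.05
After 6 (withdraw($300)): balance=$371.05 total_interest=$71.05
After 7 (deposit($200)): balance=$571.05 total_interest=$71.05
After 8 (deposit($50)): balance=$621.05 total_interest=$71.05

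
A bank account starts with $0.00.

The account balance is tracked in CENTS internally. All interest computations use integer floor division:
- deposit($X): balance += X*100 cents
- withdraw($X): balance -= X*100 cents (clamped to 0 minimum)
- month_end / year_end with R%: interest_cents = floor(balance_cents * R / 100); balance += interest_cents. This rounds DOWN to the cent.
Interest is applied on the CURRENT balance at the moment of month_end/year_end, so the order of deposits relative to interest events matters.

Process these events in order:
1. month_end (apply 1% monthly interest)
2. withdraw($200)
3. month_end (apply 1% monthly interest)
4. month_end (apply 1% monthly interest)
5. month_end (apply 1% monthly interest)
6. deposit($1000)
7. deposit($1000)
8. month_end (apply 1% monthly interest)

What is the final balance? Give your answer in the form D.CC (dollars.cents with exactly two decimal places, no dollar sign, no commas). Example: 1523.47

After 1 (month_end (apply 1% monthly interest)): balance=$0.00 total_interest=$0.00
After 2 (withdraw($200)): balance=$0.00 total_interest=$0.00
After 3 (month_end (apply 1% monthly interest)): balance=$0.00 total_interest=$0.00
After 4 (month_end (apply 1% monthly interest)): balance=$0.00 total_interest=$0.00
After 5 (month_end (apply 1% monthly interest)): balance=$0.00 total_interest=$0.00
After 6 (deposit($1000)): balance=$1000.00 total_interest=$0.00
After 7 (deposit($1000)): balance=$2000.00 total_interest=$0.00
After 8 (month_end (apply 1% monthly interest)): balance=$2020.00 total_interest=$20.00

Answer: 2020.00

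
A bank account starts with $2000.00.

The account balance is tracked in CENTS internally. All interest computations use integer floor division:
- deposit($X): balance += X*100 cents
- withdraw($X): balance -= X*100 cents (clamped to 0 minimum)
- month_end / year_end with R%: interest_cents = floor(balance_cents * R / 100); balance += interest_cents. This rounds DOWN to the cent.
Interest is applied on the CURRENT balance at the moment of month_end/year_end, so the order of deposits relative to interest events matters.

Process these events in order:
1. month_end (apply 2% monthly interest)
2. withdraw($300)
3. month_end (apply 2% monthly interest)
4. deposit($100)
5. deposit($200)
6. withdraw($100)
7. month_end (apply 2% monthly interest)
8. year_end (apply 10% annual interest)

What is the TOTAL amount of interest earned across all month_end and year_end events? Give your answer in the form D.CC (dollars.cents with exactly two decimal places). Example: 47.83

Answer: 315.71

Derivation:
After 1 (month_end (apply 2% monthly interest)): balance=$2040.00 total_interest=$40.00
After 2 (withdraw($300)): balance=$1740.00 total_interest=$40.00
After 3 (month_end (apply 2% monthly interest)): balance=$1774.80 total_interest=$74.80
After 4 (deposit($100)): balance=$1874.80 total_interest=$74.80
After 5 (deposit($200)): balance=$2074.80 total_interest=$74.80
After 6 (withdraw($100)): balance=$1974.80 total_interest=$74.80
After 7 (month_end (apply 2% monthly interest)): balance=$2014.29 total_interest=$114.29
After 8 (year_end (apply 10% annual interest)): balance=$2215.71 total_interest=$315.71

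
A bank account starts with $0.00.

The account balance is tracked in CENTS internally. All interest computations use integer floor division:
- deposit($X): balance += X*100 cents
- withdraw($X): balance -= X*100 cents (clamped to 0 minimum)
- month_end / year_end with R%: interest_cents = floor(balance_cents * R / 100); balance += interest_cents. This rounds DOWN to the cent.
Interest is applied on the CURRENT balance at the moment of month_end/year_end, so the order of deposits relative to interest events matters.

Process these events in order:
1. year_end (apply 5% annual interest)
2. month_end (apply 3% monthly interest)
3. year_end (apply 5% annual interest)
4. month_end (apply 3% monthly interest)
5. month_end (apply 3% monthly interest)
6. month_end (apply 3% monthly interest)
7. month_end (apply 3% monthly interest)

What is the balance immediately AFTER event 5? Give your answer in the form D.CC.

After 1 (year_end (apply 5% annual interest)): balance=$0.00 total_interest=$0.00
After 2 (month_end (apply 3% monthly interest)): balance=$0.00 total_interest=$0.00
After 3 (year_end (apply 5% annual interest)): balance=$0.00 total_interest=$0.00
After 4 (month_end (apply 3% monthly interest)): balance=$0.00 total_interest=$0.00
After 5 (month_end (apply 3% monthly interest)): balance=$0.00 total_interest=$0.00

Answer: 0.00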